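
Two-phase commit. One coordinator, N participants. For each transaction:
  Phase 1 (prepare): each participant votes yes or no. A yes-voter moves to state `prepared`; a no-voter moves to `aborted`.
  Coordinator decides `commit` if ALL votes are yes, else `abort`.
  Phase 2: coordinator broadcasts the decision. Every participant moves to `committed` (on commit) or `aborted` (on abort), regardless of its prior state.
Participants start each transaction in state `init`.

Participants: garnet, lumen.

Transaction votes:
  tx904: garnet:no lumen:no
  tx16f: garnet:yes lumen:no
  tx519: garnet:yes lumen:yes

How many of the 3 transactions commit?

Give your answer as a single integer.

tx904: no from garnet, lumen -> abort (commits=0)
tx16f: no from lumen -> abort (commits=0)
tx519: all yes -> commit (commits=1)

Answer: 1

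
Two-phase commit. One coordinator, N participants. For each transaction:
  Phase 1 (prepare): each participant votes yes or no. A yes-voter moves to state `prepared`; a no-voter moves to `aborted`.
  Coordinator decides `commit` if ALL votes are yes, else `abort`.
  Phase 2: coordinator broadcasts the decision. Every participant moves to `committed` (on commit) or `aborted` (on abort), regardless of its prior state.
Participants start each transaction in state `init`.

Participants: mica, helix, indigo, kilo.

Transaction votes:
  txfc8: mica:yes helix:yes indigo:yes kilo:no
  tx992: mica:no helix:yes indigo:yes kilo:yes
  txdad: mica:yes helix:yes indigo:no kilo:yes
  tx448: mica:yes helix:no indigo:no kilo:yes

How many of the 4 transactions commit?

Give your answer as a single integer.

txfc8: no from kilo -> abort (commits=0)
tx992: no from mica -> abort (commits=0)
txdad: no from indigo -> abort (commits=0)
tx448: no from helix, indigo -> abort (commits=0)

Answer: 0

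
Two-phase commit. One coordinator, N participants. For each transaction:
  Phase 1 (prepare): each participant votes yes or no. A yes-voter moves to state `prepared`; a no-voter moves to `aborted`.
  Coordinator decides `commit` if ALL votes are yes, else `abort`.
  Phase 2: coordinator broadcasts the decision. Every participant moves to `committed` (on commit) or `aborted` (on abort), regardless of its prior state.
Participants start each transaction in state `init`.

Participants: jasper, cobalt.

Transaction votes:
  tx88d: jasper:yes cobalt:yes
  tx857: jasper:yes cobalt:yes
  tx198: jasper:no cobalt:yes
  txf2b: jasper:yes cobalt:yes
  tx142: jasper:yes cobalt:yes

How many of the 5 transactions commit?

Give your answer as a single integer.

Answer: 4

Derivation:
tx88d: all yes -> commit (commits=1)
tx857: all yes -> commit (commits=2)
tx198: no from jasper -> abort (commits=2)
txf2b: all yes -> commit (commits=3)
tx142: all yes -> commit (commits=4)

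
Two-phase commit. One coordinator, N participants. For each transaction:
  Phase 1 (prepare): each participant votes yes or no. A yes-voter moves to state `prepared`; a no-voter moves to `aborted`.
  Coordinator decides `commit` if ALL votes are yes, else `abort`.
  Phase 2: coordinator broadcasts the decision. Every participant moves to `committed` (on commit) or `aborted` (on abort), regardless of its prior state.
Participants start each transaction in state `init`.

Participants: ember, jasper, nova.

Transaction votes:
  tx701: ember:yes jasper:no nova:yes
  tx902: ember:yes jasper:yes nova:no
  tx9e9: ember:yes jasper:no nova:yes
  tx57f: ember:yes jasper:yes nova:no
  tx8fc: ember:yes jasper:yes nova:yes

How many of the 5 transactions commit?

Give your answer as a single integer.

Answer: 1

Derivation:
tx701: no from jasper -> abort (commits=0)
tx902: no from nova -> abort (commits=0)
tx9e9: no from jasper -> abort (commits=0)
tx57f: no from nova -> abort (commits=0)
tx8fc: all yes -> commit (commits=1)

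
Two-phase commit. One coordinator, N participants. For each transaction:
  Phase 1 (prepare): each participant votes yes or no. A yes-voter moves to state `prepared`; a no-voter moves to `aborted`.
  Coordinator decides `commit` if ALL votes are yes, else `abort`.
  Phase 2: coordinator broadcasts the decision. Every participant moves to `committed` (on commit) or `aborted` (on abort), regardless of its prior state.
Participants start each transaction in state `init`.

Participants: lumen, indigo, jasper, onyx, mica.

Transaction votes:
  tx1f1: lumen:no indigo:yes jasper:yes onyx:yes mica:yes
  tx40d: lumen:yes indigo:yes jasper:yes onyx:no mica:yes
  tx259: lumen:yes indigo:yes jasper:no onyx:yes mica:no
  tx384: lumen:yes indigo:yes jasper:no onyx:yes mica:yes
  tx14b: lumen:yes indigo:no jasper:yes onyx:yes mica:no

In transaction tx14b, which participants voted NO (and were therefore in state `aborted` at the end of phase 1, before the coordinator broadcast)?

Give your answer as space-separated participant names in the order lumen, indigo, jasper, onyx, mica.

Txn tx14b phase 1: lumen yes -> prepared; indigo no -> aborted; jasper yes -> prepared; onyx yes -> prepared; mica no -> aborted

Answer: indigo mica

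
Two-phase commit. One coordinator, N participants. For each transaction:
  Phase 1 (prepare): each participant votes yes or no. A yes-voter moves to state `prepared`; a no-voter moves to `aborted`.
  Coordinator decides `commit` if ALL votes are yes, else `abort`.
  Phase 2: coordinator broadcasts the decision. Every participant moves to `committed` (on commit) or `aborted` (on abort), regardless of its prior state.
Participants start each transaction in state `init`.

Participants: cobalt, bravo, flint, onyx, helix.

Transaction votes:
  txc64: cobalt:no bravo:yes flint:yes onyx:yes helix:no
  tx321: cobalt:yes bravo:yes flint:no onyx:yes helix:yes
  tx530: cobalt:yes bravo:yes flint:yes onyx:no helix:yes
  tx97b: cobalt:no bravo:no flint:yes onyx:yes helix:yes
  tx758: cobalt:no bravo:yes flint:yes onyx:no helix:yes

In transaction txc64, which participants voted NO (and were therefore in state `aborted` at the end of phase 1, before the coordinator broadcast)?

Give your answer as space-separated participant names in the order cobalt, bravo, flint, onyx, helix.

Txn txc64 phase 1: cobalt no -> aborted; bravo yes -> prepared; flint yes -> prepared; onyx yes -> prepared; helix no -> aborted

Answer: cobalt helix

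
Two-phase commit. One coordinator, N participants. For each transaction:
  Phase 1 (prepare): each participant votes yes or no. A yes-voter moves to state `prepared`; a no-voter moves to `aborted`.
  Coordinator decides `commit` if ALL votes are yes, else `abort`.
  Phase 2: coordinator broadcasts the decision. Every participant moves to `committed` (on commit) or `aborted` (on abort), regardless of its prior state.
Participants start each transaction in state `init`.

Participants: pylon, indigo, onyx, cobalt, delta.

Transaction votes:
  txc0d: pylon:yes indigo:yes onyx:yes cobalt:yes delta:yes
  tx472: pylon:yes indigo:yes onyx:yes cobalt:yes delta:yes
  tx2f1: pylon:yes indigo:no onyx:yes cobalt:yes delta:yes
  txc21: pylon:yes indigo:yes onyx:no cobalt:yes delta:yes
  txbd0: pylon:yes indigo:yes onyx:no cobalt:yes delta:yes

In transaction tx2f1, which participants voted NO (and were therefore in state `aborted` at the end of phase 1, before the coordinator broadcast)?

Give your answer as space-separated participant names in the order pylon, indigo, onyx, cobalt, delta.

Txn tx2f1 phase 1: pylon yes -> prepared; indigo no -> aborted; onyx yes -> prepared; cobalt yes -> prepared; delta yes -> prepared

Answer: indigo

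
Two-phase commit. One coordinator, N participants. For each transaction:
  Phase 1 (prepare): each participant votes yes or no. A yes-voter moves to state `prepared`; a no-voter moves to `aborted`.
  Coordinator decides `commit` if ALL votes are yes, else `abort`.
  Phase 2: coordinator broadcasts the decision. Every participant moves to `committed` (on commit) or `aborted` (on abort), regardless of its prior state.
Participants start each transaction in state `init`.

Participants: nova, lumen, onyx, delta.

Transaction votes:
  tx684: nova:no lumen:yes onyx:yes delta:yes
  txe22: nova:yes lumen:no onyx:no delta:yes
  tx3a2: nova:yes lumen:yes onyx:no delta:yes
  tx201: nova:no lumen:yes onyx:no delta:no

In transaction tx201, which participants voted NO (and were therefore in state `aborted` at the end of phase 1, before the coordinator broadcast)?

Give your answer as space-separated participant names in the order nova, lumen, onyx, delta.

Txn tx201 phase 1: nova no -> aborted; lumen yes -> prepared; onyx no -> aborted; delta no -> aborted

Answer: nova onyx delta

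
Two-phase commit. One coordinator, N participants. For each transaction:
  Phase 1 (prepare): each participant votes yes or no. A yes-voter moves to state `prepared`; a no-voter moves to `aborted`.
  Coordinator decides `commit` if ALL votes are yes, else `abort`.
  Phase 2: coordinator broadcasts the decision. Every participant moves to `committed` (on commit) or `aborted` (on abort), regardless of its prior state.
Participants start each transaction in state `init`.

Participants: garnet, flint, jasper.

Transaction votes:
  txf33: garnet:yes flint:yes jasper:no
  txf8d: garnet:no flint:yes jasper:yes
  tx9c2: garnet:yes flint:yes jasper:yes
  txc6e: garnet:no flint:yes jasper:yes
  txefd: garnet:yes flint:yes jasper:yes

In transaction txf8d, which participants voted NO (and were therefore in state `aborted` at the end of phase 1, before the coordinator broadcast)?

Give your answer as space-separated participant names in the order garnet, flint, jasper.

Answer: garnet

Derivation:
Txn txf8d phase 1: garnet no -> aborted; flint yes -> prepared; jasper yes -> prepared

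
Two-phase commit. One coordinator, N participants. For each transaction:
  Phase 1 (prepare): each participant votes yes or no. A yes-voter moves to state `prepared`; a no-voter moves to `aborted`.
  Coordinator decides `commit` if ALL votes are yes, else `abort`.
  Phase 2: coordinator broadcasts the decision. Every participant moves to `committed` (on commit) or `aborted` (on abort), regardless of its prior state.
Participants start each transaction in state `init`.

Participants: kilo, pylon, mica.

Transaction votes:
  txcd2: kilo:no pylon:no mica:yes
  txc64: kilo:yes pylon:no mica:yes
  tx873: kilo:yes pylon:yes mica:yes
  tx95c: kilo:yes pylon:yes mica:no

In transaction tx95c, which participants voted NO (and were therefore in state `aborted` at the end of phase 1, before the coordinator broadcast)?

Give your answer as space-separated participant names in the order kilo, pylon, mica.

Txn tx95c phase 1: kilo yes -> prepared; pylon yes -> prepared; mica no -> aborted

Answer: mica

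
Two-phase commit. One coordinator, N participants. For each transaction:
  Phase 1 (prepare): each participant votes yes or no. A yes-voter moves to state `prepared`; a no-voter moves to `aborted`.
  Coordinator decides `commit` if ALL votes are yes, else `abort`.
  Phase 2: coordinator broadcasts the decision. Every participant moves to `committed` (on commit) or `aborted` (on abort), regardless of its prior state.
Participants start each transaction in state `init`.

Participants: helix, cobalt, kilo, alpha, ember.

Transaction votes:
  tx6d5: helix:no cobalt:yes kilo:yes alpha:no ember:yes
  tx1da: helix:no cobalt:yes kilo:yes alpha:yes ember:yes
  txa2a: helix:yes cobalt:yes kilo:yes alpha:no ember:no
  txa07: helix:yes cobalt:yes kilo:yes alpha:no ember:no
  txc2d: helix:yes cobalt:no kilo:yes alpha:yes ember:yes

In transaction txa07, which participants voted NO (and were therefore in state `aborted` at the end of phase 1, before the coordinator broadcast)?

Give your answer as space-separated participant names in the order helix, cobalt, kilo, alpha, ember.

Answer: alpha ember

Derivation:
Txn txa07 phase 1: helix yes -> prepared; cobalt yes -> prepared; kilo yes -> prepared; alpha no -> aborted; ember no -> aborted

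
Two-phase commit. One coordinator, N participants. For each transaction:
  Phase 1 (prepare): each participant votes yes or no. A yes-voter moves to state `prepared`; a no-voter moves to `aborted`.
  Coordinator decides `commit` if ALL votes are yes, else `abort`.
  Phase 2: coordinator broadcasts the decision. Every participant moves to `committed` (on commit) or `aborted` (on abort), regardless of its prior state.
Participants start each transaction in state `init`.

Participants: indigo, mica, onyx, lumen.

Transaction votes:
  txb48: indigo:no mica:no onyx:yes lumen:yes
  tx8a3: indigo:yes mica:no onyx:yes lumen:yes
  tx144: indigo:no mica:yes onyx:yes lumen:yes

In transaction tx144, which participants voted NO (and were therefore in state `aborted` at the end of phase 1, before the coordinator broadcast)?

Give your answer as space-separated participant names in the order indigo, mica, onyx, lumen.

Answer: indigo

Derivation:
Txn tx144 phase 1: indigo no -> aborted; mica yes -> prepared; onyx yes -> prepared; lumen yes -> prepared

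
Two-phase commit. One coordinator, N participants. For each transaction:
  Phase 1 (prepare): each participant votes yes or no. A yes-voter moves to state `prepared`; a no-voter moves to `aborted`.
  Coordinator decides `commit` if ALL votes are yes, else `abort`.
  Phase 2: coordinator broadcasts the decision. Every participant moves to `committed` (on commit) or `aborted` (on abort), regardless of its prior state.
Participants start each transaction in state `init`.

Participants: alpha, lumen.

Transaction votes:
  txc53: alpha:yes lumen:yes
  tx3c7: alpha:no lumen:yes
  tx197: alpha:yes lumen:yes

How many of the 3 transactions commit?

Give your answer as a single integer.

txc53: all yes -> commit (commits=1)
tx3c7: no from alpha -> abort (commits=1)
tx197: all yes -> commit (commits=2)

Answer: 2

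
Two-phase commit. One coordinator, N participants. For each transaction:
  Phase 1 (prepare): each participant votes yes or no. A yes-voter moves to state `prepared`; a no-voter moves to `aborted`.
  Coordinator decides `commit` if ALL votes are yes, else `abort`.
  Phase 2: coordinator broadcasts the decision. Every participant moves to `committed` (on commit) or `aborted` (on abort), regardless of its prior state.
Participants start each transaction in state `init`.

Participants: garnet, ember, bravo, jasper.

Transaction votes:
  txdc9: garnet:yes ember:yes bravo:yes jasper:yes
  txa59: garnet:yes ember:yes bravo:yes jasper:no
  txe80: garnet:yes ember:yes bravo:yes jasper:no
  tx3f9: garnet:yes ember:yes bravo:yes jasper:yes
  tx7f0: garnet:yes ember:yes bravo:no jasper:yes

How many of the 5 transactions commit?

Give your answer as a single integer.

Answer: 2

Derivation:
txdc9: all yes -> commit (commits=1)
txa59: no from jasper -> abort (commits=1)
txe80: no from jasper -> abort (commits=1)
tx3f9: all yes -> commit (commits=2)
tx7f0: no from bravo -> abort (commits=2)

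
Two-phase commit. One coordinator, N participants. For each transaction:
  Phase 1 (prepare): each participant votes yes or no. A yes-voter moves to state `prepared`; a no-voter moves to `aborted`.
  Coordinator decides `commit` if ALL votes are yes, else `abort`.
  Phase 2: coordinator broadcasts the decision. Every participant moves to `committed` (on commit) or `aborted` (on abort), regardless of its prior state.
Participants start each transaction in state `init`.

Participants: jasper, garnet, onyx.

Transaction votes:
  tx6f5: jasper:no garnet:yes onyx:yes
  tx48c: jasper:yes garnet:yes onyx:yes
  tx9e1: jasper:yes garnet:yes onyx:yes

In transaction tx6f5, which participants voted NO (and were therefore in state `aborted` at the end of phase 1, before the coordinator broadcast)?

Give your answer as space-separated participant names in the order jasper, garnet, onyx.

Answer: jasper

Derivation:
Txn tx6f5 phase 1: jasper no -> aborted; garnet yes -> prepared; onyx yes -> prepared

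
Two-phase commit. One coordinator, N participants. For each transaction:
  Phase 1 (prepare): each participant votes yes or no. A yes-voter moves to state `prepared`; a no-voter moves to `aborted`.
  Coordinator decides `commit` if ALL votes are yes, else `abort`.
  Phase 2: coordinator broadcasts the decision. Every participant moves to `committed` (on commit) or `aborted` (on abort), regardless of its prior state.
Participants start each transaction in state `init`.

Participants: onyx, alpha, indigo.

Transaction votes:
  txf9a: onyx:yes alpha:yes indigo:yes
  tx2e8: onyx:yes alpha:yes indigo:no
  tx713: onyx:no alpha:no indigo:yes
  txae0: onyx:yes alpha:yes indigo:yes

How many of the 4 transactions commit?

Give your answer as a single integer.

Answer: 2

Derivation:
txf9a: all yes -> commit (commits=1)
tx2e8: no from indigo -> abort (commits=1)
tx713: no from onyx, alpha -> abort (commits=1)
txae0: all yes -> commit (commits=2)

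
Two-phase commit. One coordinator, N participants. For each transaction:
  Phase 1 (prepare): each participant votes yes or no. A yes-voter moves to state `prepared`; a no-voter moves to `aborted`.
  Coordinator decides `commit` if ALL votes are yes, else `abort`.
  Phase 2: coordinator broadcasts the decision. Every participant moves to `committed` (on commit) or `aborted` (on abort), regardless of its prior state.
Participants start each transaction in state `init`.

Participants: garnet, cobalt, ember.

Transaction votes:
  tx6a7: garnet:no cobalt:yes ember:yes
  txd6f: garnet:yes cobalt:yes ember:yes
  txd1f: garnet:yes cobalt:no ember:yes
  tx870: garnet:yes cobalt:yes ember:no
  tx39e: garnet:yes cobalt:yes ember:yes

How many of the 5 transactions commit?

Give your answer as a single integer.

tx6a7: no from garnet -> abort (commits=0)
txd6f: all yes -> commit (commits=1)
txd1f: no from cobalt -> abort (commits=1)
tx870: no from ember -> abort (commits=1)
tx39e: all yes -> commit (commits=2)

Answer: 2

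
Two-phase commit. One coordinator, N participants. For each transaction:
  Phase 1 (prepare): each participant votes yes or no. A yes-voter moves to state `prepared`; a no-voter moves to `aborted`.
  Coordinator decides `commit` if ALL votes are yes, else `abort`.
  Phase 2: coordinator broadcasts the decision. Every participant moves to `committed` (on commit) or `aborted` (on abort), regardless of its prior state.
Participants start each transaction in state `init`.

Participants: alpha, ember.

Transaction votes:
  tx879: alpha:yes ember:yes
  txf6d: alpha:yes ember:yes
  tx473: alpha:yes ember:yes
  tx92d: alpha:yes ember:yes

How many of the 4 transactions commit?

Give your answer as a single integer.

tx879: all yes -> commit (commits=1)
txf6d: all yes -> commit (commits=2)
tx473: all yes -> commit (commits=3)
tx92d: all yes -> commit (commits=4)

Answer: 4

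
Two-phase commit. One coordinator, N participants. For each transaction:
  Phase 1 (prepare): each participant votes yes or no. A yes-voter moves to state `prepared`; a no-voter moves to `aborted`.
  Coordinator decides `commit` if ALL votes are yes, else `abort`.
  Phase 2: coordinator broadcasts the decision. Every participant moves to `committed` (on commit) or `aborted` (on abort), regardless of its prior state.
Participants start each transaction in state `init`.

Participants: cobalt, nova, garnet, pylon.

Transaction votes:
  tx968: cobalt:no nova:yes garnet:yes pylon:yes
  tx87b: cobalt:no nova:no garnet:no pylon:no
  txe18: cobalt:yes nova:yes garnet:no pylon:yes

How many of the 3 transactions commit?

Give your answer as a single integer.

tx968: no from cobalt -> abort (commits=0)
tx87b: no from cobalt, nova, garnet, pylon -> abort (commits=0)
txe18: no from garnet -> abort (commits=0)

Answer: 0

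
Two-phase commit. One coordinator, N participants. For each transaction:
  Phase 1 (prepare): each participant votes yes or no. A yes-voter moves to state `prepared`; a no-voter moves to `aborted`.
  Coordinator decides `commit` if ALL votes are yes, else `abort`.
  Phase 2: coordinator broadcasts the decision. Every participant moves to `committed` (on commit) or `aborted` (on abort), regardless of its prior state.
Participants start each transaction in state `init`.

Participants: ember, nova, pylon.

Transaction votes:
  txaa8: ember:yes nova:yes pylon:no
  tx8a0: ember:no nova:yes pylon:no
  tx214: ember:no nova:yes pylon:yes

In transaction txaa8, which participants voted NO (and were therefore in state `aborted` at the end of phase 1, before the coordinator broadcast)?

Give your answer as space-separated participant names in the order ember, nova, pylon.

Txn txaa8 phase 1: ember yes -> prepared; nova yes -> prepared; pylon no -> aborted

Answer: pylon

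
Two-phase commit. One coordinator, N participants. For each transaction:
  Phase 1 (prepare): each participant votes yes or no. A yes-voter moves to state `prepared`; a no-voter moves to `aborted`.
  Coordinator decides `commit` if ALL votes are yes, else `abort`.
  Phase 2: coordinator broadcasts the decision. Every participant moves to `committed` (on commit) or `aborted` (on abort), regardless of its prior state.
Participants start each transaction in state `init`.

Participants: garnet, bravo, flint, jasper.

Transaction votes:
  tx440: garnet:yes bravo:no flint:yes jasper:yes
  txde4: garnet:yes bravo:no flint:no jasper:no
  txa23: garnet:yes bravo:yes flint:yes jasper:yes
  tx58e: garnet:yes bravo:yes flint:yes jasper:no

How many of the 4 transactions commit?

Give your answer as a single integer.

tx440: no from bravo -> abort (commits=0)
txde4: no from bravo, flint, jasper -> abort (commits=0)
txa23: all yes -> commit (commits=1)
tx58e: no from jasper -> abort (commits=1)

Answer: 1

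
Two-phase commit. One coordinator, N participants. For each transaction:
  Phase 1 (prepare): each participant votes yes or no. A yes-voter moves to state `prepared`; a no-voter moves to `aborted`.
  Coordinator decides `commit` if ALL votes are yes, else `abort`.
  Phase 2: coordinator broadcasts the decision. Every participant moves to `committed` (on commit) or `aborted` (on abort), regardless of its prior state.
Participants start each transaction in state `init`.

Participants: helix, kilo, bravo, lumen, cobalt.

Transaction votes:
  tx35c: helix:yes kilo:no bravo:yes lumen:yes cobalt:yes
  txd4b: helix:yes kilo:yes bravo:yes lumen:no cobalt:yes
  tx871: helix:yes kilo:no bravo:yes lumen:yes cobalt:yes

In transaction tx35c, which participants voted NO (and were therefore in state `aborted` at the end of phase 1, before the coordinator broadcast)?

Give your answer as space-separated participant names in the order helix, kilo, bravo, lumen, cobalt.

Txn tx35c phase 1: helix yes -> prepared; kilo no -> aborted; bravo yes -> prepared; lumen yes -> prepared; cobalt yes -> prepared

Answer: kilo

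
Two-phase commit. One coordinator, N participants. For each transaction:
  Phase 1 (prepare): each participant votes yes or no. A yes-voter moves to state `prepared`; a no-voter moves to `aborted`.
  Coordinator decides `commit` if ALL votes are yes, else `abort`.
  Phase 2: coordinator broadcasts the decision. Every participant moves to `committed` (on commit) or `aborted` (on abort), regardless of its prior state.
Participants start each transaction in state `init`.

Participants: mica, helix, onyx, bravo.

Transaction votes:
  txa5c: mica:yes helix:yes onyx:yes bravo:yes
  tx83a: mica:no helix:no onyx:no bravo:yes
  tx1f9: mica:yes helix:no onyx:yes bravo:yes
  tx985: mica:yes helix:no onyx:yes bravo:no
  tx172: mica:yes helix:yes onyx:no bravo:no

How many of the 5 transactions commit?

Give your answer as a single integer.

Answer: 1

Derivation:
txa5c: all yes -> commit (commits=1)
tx83a: no from mica, helix, onyx -> abort (commits=1)
tx1f9: no from helix -> abort (commits=1)
tx985: no from helix, bravo -> abort (commits=1)
tx172: no from onyx, bravo -> abort (commits=1)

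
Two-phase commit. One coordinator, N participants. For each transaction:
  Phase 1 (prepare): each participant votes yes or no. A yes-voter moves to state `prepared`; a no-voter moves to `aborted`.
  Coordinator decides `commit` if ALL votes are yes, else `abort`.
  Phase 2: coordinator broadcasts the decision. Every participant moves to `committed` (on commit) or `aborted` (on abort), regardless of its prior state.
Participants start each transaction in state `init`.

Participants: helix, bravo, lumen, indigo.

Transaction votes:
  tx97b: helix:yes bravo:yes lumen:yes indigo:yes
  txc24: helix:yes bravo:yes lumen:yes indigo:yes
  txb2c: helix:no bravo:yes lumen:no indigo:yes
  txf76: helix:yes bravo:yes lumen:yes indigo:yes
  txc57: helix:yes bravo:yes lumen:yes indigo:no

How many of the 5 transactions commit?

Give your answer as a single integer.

Answer: 3

Derivation:
tx97b: all yes -> commit (commits=1)
txc24: all yes -> commit (commits=2)
txb2c: no from helix, lumen -> abort (commits=2)
txf76: all yes -> commit (commits=3)
txc57: no from indigo -> abort (commits=3)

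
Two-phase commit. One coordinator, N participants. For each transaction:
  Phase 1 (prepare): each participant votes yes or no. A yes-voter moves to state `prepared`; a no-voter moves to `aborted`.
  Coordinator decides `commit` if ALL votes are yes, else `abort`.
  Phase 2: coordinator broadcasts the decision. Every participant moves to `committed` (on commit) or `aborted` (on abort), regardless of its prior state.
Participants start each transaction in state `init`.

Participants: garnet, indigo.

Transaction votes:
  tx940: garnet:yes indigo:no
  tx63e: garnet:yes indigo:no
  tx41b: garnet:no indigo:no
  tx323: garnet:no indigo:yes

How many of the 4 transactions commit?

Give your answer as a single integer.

tx940: no from indigo -> abort (commits=0)
tx63e: no from indigo -> abort (commits=0)
tx41b: no from garnet, indigo -> abort (commits=0)
tx323: no from garnet -> abort (commits=0)

Answer: 0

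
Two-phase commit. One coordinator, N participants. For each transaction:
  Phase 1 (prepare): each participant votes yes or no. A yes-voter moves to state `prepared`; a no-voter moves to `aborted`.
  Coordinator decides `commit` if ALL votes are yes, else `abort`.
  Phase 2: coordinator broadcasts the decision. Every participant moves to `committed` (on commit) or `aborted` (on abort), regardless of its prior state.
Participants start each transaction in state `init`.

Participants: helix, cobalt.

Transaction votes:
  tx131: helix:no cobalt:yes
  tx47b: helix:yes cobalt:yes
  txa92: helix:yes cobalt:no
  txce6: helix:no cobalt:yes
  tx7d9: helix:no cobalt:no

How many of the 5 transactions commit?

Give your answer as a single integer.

tx131: no from helix -> abort (commits=0)
tx47b: all yes -> commit (commits=1)
txa92: no from cobalt -> abort (commits=1)
txce6: no from helix -> abort (commits=1)
tx7d9: no from helix, cobalt -> abort (commits=1)

Answer: 1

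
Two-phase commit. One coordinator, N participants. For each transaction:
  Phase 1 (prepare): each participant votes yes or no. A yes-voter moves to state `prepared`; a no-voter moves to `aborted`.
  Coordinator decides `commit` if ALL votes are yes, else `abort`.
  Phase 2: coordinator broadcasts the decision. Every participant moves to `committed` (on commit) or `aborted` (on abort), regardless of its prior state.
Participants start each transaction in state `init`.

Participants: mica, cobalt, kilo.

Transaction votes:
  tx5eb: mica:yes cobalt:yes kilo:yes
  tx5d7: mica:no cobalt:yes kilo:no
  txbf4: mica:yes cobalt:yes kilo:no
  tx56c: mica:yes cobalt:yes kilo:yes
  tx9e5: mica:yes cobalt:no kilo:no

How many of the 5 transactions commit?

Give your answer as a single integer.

tx5eb: all yes -> commit (commits=1)
tx5d7: no from mica, kilo -> abort (commits=1)
txbf4: no from kilo -> abort (commits=1)
tx56c: all yes -> commit (commits=2)
tx9e5: no from cobalt, kilo -> abort (commits=2)

Answer: 2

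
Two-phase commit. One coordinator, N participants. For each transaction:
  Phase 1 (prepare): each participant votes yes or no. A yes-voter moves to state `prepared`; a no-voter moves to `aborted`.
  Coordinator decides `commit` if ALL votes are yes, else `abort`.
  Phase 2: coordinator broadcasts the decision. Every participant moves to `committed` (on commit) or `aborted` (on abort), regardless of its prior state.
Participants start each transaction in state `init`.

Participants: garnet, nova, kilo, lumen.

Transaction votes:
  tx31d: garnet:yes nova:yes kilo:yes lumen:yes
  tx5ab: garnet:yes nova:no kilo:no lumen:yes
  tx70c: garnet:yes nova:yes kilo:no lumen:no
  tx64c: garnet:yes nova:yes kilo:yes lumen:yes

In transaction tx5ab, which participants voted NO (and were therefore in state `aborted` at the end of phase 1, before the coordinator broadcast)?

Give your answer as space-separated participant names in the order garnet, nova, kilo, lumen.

Answer: nova kilo

Derivation:
Txn tx5ab phase 1: garnet yes -> prepared; nova no -> aborted; kilo no -> aborted; lumen yes -> prepared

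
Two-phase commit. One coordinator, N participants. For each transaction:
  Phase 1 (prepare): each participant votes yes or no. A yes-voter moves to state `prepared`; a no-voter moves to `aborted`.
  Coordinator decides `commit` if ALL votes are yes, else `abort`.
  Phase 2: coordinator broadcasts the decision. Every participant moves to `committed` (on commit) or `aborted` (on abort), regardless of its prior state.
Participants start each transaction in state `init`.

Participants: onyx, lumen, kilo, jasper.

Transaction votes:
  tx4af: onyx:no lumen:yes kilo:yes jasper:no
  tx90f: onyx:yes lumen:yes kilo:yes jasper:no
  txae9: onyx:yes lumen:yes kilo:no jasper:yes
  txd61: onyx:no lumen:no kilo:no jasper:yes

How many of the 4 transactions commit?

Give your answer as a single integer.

Answer: 0

Derivation:
tx4af: no from onyx, jasper -> abort (commits=0)
tx90f: no from jasper -> abort (commits=0)
txae9: no from kilo -> abort (commits=0)
txd61: no from onyx, lumen, kilo -> abort (commits=0)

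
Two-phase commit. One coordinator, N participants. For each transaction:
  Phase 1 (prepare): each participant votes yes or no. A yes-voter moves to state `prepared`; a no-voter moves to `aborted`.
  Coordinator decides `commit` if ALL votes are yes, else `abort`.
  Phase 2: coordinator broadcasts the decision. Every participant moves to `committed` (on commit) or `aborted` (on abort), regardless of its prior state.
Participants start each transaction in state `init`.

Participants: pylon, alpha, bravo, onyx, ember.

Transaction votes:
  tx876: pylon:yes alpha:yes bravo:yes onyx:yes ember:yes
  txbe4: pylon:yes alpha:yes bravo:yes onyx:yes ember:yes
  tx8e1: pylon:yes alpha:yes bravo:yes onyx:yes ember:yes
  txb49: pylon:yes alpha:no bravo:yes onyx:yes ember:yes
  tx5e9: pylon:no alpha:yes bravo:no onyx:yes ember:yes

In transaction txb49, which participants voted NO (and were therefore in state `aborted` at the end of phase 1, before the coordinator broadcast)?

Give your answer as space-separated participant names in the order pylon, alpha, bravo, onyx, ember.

Answer: alpha

Derivation:
Txn txb49 phase 1: pylon yes -> prepared; alpha no -> aborted; bravo yes -> prepared; onyx yes -> prepared; ember yes -> prepared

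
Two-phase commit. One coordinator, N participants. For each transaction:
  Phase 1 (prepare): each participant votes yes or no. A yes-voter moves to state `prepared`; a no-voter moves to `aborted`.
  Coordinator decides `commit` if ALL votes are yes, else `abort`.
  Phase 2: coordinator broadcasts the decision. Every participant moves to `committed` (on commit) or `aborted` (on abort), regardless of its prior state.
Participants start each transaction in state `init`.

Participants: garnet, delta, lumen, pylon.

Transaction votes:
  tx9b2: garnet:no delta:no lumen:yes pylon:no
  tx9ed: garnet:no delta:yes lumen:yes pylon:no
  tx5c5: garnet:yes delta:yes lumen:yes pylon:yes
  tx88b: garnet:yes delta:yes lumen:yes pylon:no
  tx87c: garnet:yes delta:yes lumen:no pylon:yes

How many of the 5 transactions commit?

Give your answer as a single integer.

tx9b2: no from garnet, delta, pylon -> abort (commits=0)
tx9ed: no from garnet, pylon -> abort (commits=0)
tx5c5: all yes -> commit (commits=1)
tx88b: no from pylon -> abort (commits=1)
tx87c: no from lumen -> abort (commits=1)

Answer: 1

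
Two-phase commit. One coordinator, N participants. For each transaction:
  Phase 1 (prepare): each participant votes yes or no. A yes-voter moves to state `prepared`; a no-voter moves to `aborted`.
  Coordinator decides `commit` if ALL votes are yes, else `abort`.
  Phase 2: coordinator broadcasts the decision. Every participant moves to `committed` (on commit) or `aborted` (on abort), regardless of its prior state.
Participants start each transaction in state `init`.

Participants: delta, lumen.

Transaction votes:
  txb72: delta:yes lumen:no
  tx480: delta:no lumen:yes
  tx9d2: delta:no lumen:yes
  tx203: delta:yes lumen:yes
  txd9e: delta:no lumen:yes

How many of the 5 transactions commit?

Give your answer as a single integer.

txb72: no from lumen -> abort (commits=0)
tx480: no from delta -> abort (commits=0)
tx9d2: no from delta -> abort (commits=0)
tx203: all yes -> commit (commits=1)
txd9e: no from delta -> abort (commits=1)

Answer: 1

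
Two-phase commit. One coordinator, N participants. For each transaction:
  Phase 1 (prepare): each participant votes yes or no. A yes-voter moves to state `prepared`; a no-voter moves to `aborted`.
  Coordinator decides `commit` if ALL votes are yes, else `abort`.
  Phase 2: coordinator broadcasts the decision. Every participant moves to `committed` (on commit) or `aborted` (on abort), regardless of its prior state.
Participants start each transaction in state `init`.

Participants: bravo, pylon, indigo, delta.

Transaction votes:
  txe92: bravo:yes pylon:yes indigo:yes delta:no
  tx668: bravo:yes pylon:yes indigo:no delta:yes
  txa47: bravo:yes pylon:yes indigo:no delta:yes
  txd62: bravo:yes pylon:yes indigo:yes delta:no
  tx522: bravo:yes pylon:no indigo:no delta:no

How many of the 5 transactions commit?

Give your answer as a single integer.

txe92: no from delta -> abort (commits=0)
tx668: no from indigo -> abort (commits=0)
txa47: no from indigo -> abort (commits=0)
txd62: no from delta -> abort (commits=0)
tx522: no from pylon, indigo, delta -> abort (commits=0)

Answer: 0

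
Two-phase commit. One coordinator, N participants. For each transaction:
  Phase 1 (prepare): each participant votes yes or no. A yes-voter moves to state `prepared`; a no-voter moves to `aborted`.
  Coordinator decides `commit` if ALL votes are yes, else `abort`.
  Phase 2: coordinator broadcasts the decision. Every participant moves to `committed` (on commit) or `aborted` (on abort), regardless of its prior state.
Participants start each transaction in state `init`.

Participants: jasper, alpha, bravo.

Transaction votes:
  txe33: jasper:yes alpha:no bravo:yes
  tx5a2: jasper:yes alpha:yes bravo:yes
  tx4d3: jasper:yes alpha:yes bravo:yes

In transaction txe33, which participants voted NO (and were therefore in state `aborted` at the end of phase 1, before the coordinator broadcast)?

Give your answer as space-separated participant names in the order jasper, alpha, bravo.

Answer: alpha

Derivation:
Txn txe33 phase 1: jasper yes -> prepared; alpha no -> aborted; bravo yes -> prepared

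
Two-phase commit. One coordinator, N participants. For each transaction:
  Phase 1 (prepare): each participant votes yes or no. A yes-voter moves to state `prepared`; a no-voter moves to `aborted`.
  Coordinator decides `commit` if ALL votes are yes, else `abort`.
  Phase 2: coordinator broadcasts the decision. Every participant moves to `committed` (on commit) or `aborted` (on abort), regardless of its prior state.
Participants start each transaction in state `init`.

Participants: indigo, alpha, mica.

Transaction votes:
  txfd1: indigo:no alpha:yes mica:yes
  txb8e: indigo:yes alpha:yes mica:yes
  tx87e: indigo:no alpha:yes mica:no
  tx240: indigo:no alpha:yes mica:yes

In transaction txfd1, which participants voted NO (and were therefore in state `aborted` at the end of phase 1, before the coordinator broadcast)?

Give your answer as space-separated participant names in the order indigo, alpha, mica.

Answer: indigo

Derivation:
Txn txfd1 phase 1: indigo no -> aborted; alpha yes -> prepared; mica yes -> prepared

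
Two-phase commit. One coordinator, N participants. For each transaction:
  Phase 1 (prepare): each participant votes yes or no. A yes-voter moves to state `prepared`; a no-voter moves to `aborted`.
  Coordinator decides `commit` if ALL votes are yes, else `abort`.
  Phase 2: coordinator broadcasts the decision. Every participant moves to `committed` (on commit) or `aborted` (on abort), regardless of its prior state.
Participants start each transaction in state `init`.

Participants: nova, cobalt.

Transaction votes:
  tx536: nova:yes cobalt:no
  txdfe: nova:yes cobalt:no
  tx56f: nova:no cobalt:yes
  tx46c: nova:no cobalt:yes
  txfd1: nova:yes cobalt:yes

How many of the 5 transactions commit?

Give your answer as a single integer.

Answer: 1

Derivation:
tx536: no from cobalt -> abort (commits=0)
txdfe: no from cobalt -> abort (commits=0)
tx56f: no from nova -> abort (commits=0)
tx46c: no from nova -> abort (commits=0)
txfd1: all yes -> commit (commits=1)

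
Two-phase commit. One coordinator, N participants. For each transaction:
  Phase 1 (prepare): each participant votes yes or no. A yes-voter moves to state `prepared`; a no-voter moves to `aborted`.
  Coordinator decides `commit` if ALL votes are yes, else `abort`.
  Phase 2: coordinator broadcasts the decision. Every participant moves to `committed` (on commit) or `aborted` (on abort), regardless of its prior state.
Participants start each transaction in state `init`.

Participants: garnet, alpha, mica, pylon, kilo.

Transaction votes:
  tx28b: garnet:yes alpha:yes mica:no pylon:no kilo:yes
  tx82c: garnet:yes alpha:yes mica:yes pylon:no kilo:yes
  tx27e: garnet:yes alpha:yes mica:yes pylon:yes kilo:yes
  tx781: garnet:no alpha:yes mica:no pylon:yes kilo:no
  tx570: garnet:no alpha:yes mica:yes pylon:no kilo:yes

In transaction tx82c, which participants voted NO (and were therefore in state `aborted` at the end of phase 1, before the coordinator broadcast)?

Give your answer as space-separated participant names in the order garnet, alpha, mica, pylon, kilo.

Answer: pylon

Derivation:
Txn tx82c phase 1: garnet yes -> prepared; alpha yes -> prepared; mica yes -> prepared; pylon no -> aborted; kilo yes -> prepared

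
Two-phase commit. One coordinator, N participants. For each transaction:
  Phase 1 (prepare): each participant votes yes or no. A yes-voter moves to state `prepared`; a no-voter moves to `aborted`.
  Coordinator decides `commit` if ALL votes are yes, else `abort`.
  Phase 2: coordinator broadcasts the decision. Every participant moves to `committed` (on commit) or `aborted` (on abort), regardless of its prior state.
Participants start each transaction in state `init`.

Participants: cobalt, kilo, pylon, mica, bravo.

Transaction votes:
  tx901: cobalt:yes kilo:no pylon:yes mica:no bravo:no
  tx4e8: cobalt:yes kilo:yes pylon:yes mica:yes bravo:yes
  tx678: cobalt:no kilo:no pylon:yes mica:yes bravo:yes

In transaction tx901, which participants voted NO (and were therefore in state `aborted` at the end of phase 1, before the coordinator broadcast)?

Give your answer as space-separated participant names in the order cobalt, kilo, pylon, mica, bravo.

Answer: kilo mica bravo

Derivation:
Txn tx901 phase 1: cobalt yes -> prepared; kilo no -> aborted; pylon yes -> prepared; mica no -> aborted; bravo no -> aborted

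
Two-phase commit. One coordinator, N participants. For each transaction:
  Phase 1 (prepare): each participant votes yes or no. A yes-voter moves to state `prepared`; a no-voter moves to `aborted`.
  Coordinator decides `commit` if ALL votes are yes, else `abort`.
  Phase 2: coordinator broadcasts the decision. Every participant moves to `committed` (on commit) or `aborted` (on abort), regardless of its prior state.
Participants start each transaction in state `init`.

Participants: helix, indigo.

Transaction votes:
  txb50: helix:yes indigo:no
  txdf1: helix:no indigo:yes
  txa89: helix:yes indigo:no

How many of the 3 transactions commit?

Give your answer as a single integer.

txb50: no from indigo -> abort (commits=0)
txdf1: no from helix -> abort (commits=0)
txa89: no from indigo -> abort (commits=0)

Answer: 0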